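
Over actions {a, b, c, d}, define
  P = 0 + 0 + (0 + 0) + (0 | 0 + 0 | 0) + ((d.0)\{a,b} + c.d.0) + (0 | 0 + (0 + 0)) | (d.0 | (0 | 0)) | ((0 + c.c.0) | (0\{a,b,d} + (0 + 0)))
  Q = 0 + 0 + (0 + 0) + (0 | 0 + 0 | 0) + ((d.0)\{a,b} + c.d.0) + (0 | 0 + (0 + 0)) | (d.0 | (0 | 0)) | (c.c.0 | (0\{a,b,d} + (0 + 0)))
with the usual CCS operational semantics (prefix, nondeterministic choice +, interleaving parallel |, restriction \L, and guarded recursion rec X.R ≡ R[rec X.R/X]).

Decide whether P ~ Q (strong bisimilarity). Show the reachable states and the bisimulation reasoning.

P's transition system — 9 states:
  s0 = 0 + 0 + (0 + 0) + (0 | 0 + 0 | 0) + ((d.0)\{a,b} + c.d.0) + (0 | 0 + (0 + 0)) | (d.0 | (0 | 0)) | ((0 + c.c.0) | (0\{a,b,d} + (0 + 0))) ⊢ —c→ s1, —c→ s2, —d→ s3, —d→ s4
  s1 = (0 | 0 + (0 + 0)) | (d.0 | (0 | 0)) | (c.0 | (0\{a,b,d} + (0 + 0))) ⊢ —c→ s5, —d→ s6
  s2 = d.0 ⊢ —d→ s7
  s3 = (0 | 0 + (0 + 0)) | (0 | (0 | 0)) | ((0 + c.c.0) | (0\{a,b,d} + (0 + 0))) ⊢ —c→ s6
  s4 = 0\{a,b} ⊢ (no moves)
  s5 = (0 | 0 + (0 + 0)) | (d.0 | (0 | 0)) | (0 | (0\{a,b,d} + (0 + 0))) ⊢ —d→ s8
  s6 = (0 | 0 + (0 + 0)) | (0 | (0 | 0)) | (c.0 | (0\{a,b,d} + (0 + 0))) ⊢ —c→ s8
  s7 = 0 ⊢ (no moves)
  s8 = (0 | 0 + (0 + 0)) | (0 | (0 | 0)) | (0 | (0\{a,b,d} + (0 + 0))) ⊢ (no moves)
Q's transition system — 9 states:
  t0 = 0 + 0 + (0 + 0) + (0 | 0 + 0 | 0) + ((d.0)\{a,b} + c.d.0) + (0 | 0 + (0 + 0)) | (d.0 | (0 | 0)) | (c.c.0 | (0\{a,b,d} + (0 + 0))) ⊢ —c→ t1, —c→ t2, —d→ t3, —d→ t4
  t1 = (0 | 0 + (0 + 0)) | (d.0 | (0 | 0)) | (c.0 | (0\{a,b,d} + (0 + 0))) ⊢ —c→ t5, —d→ t6
  t2 = d.0 ⊢ —d→ t7
  t3 = (0 | 0 + (0 + 0)) | (0 | (0 | 0)) | (c.c.0 | (0\{a,b,d} + (0 + 0))) ⊢ —c→ t6
  t4 = 0\{a,b} ⊢ (no moves)
  t5 = (0 | 0 + (0 + 0)) | (d.0 | (0 | 0)) | (0 | (0\{a,b,d} + (0 + 0))) ⊢ —d→ t8
  t6 = (0 | 0 + (0 + 0)) | (0 | (0 | 0)) | (c.0 | (0\{a,b,d} + (0 + 0))) ⊢ —c→ t8
  t7 = 0 ⊢ (no moves)
  t8 = (0 | 0 + (0 + 0)) | (0 | (0 | 0)) | (0 | (0\{a,b,d} + (0 + 0))) ⊢ (no moves)
Partition-refinement fixed point:
  B0 = {s0, t0}
  B1 = {s4, s7, s8, t4, t7, t8}
  B2 = {s1, t1}
  B3 = {s6, t6}
  B4 = {s2, s5, t2, t5}
  B5 = {s3, t3}
s0 ∈ B0, t0 ∈ B0 → same block

P ~ Q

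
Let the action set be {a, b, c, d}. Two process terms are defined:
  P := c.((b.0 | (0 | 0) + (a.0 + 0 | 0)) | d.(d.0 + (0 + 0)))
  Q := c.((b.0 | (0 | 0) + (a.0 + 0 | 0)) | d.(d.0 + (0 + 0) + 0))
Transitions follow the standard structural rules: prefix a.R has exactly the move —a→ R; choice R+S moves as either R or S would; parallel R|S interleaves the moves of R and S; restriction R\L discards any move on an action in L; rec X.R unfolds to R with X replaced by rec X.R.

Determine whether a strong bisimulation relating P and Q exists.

bisimilar

LTS(P): 10 reachable states
  s0 = c.((b.0 | (0 | 0) + (a.0 + 0 | 0)) | d.(d.0 + (0 + 0))) ⊢ -c-> s1
  s1 = (b.0 | (0 | 0) + (a.0 + 0 | 0)) | d.(d.0 + (0 + 0)) ⊢ -a-> s2, -b-> s3, -d-> s4
  s2 = 0 | d.(d.0 + (0 + 0)) ⊢ -d-> s5
  s3 = 0 | (0 | 0) | d.(d.0 + (0 + 0)) ⊢ -d-> s6
  s4 = (b.0 | (0 | 0) + (a.0 + 0 | 0)) | (d.0 + (0 + 0)) ⊢ -a-> s5, -b-> s6, -d-> s7
  s5 = 0 | (d.0 + (0 + 0)) ⊢ -d-> s8
  s6 = 0 | (0 | 0) | (d.0 + (0 + 0)) ⊢ -d-> s9
  s7 = (b.0 | (0 | 0) + (a.0 + 0 | 0)) | 0 ⊢ -a-> s8, -b-> s9
  s8 = 0 | 0 ⊢ ·
  s9 = 0 | (0 | 0) | 0 ⊢ ·
LTS(Q): 10 reachable states
  t0 = c.((b.0 | (0 | 0) + (a.0 + 0 | 0)) | d.(d.0 + (0 + 0) + 0)) ⊢ -c-> t1
  t1 = (b.0 | (0 | 0) + (a.0 + 0 | 0)) | d.(d.0 + (0 + 0) + 0) ⊢ -a-> t2, -b-> t3, -d-> t4
  t2 = 0 | d.(d.0 + (0 + 0) + 0) ⊢ -d-> t5
  t3 = 0 | (0 | 0) | d.(d.0 + (0 + 0) + 0) ⊢ -d-> t6
  t4 = (b.0 | (0 | 0) + (a.0 + 0 | 0)) | (d.0 + (0 + 0) + 0) ⊢ -a-> t5, -b-> t6, -d-> t7
  t5 = 0 | (d.0 + (0 + 0) + 0) ⊢ -d-> t8
  t6 = 0 | (0 | 0) | (d.0 + (0 + 0) + 0) ⊢ -d-> t9
  t7 = (b.0 | (0 | 0) + (a.0 + 0 | 0)) | 0 ⊢ -a-> t8, -b-> t9
  t8 = 0 | 0 ⊢ ·
  t9 = 0 | (0 | 0) | 0 ⊢ ·
Partition-refinement fixed point:
  B0 = {s0, t0}
  B1 = {s1, t1}
  B2 = {s4, t4}
  B3 = {s5, s6, t5, t6}
  B4 = {s8, s9, t8, t9}
  B5 = {s7, t7}
  B6 = {s2, s3, t2, t3}
s0 ∈ B0, t0 ∈ B0 → same block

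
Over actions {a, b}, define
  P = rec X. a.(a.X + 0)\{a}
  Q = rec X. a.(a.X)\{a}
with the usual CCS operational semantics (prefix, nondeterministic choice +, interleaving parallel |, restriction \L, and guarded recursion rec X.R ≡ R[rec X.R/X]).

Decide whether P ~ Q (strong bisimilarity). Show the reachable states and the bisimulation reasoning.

YES

LTS(P): 2 reachable states
  s0 = rec X. a.(a.X + 0)\{a} | =a=> s1
  s1 = (a.(rec X. a.(a.X + 0)\{a}) + 0)\{a} | ·
LTS(Q): 2 reachable states
  t0 = rec X. a.(a.X)\{a} | =a=> t1
  t1 = (a.(rec X. a.(a.X)\{a}))\{a} | ·
Coarsest stable partition (strong bisimilarity classes):
  B0 = {s0, t0}
  B1 = {s1, t1}
s0 ∈ B0, t0 ∈ B0 → same block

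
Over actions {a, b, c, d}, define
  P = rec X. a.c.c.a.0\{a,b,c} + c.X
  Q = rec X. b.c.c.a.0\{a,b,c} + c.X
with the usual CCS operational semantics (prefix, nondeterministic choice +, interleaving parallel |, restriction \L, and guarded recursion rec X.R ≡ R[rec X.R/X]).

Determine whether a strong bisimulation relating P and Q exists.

not bisimilar

LTS(P): 5 reachable states
  m0 = rec X. a.c.c.a.0\{a,b,c} + c.X :: —a→ m1, —c→ m0
  m1 = c.c.a.0\{a,b,c} :: —c→ m2
  m2 = c.a.0\{a,b,c} :: —c→ m3
  m3 = a.0\{a,b,c} :: —a→ m4
  m4 = 0\{a,b,c} :: stopped
LTS(Q): 5 reachable states
  n0 = rec X. b.c.c.a.0\{a,b,c} + c.X :: —b→ n1, —c→ n0
  n1 = c.c.a.0\{a,b,c} :: —c→ n2
  n2 = c.a.0\{a,b,c} :: —c→ n3
  n3 = a.0\{a,b,c} :: —a→ n4
  n4 = 0\{a,b,c} :: stopped
Partition-refinement fixed point:
  B0 = {m0}
  B1 = {m1, n1}
  B2 = {m2, n2}
  B3 = {m3, n3}
  B4 = {m4, n4}
  B5 = {n0}
m0 ∈ B0, n0 ∈ B5 → different blocks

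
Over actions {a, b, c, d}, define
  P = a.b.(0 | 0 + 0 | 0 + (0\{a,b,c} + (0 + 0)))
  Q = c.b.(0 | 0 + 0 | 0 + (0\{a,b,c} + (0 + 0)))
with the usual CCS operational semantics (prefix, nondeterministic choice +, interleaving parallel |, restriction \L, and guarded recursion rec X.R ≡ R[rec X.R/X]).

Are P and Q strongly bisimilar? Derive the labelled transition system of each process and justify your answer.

P ≁ Q

P's transition system — 3 states:
  u0 = a.b.(0 | 0 + 0 | 0 + (0\{a,b,c} + (0 + 0))) | —a→ u1
  u1 = b.(0 | 0 + 0 | 0 + (0\{a,b,c} + (0 + 0))) | —b→ u2
  u2 = 0 | 0 + 0 | 0 + (0\{a,b,c} + (0 + 0)) | deadlocked
Q's transition system — 3 states:
  v0 = c.b.(0 | 0 + 0 | 0 + (0\{a,b,c} + (0 + 0))) | —c→ v1
  v1 = b.(0 | 0 + 0 | 0 + (0\{a,b,c} + (0 + 0))) | —b→ v2
  v2 = 0 | 0 + 0 | 0 + (0\{a,b,c} + (0 + 0)) | deadlocked
Coarsest stable partition (strong bisimilarity classes):
  B0 = {u0}
  B1 = {u1, v1}
  B2 = {u2, v2}
  B3 = {v0}
u0 ∈ B0, v0 ∈ B3 → different blocks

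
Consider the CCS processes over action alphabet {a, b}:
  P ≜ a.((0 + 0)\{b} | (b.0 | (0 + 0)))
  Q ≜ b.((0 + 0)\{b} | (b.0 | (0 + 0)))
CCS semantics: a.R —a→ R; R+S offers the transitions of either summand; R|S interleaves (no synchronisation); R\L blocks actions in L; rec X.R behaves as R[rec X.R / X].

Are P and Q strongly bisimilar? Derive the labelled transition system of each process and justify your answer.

LTS(P): 3 reachable states
  u0 = a.((0 + 0)\{b} | (b.0 | (0 + 0))) ⊢ --a--▸ u1
  u1 = (0 + 0)\{b} | (b.0 | (0 + 0)) ⊢ --b--▸ u2
  u2 = (0 + 0)\{b} | (0 | (0 + 0)) ⊢ ·
LTS(Q): 3 reachable states
  v0 = b.((0 + 0)\{b} | (b.0 | (0 + 0))) ⊢ --b--▸ v1
  v1 = (0 + 0)\{b} | (b.0 | (0 + 0)) ⊢ --b--▸ v2
  v2 = (0 + 0)\{b} | (0 | (0 + 0)) ⊢ ·
Coarsest stable partition (strong bisimilarity classes):
  B0 = {u0}
  B1 = {u1, v1}
  B2 = {u2, v2}
  B3 = {v0}
u0 ∈ B0, v0 ∈ B3 → different blocks

NO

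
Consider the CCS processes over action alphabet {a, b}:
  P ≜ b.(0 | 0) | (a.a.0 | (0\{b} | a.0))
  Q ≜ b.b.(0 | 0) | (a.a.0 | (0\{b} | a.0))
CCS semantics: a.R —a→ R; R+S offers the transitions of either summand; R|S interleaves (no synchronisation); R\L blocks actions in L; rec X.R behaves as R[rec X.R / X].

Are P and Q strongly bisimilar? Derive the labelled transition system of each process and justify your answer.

Reachable graph of P (12 states):
  m0 = b.(0 | 0) | (a.a.0 | (0\{b} | a.0)) :: -a-> m1, -a-> m2, -b-> m3
  m1 = b.(0 | 0) | (a.0 | (0\{b} | a.0)) :: -a-> m4, -a-> m5, -b-> m6
  m2 = b.(0 | 0) | (a.a.0 | (0\{b} | 0)) :: -a-> m5, -b-> m7
  m3 = 0 | 0 | (a.a.0 | (0\{b} | a.0)) :: -a-> m6, -a-> m7
  m4 = b.(0 | 0) | (0 | (0\{b} | a.0)) :: -a-> m8, -b-> m9
  m5 = b.(0 | 0) | (a.0 | (0\{b} | 0)) :: -a-> m8, -b-> m10
  m6 = 0 | 0 | (a.0 | (0\{b} | a.0)) :: -a-> m10, -a-> m9
  m7 = 0 | 0 | (a.a.0 | (0\{b} | 0)) :: -a-> m10
  m8 = b.(0 | 0) | (0 | (0\{b} | 0)) :: -b-> m11
  m9 = 0 | 0 | (0 | (0\{b} | a.0)) :: -a-> m11
  m10 = 0 | 0 | (a.0 | (0\{b} | 0)) :: -a-> m11
  m11 = 0 | 0 | (0 | (0\{b} | 0)) :: deadlocked
Reachable graph of Q (18 states):
  n0 = b.b.(0 | 0) | (a.a.0 | (0\{b} | a.0)) :: -a-> n1, -a-> n2, -b-> n3
  n1 = b.b.(0 | 0) | (a.0 | (0\{b} | a.0)) :: -a-> n4, -a-> n5, -b-> n6
  n2 = b.b.(0 | 0) | (a.a.0 | (0\{b} | 0)) :: -a-> n5, -b-> n7
  n3 = b.(0 | 0) | (a.a.0 | (0\{b} | a.0)) :: -a-> n6, -a-> n7, -b-> n8
  n4 = b.b.(0 | 0) | (0 | (0\{b} | a.0)) :: -a-> n9, -b-> n10
  n5 = b.b.(0 | 0) | (a.0 | (0\{b} | 0)) :: -a-> n9, -b-> n11
  n6 = b.(0 | 0) | (a.0 | (0\{b} | a.0)) :: -a-> n10, -a-> n11, -b-> n12
  n7 = b.(0 | 0) | (a.a.0 | (0\{b} | 0)) :: -a-> n11, -b-> n13
  n8 = 0 | 0 | (a.a.0 | (0\{b} | a.0)) :: -a-> n12, -a-> n13
  n9 = b.b.(0 | 0) | (0 | (0\{b} | 0)) :: -b-> n14
  n10 = b.(0 | 0) | (0 | (0\{b} | a.0)) :: -a-> n14, -b-> n15
  n11 = b.(0 | 0) | (a.0 | (0\{b} | 0)) :: -a-> n14, -b-> n16
  n12 = 0 | 0 | (a.0 | (0\{b} | a.0)) :: -a-> n15, -a-> n16
  n13 = 0 | 0 | (a.a.0 | (0\{b} | 0)) :: -a-> n16
  n14 = b.(0 | 0) | (0 | (0\{b} | 0)) :: -b-> n17
  n15 = 0 | 0 | (0 | (0\{b} | a.0)) :: -a-> n17
  n16 = 0 | 0 | (a.0 | (0\{b} | 0)) :: -a-> n17
  n17 = 0 | 0 | (0 | (0\{b} | 0)) :: deadlocked
Coarsest stable partition (strong bisimilarity classes):
  B0 = {m0, n3}
  B1 = {m3, n8}
  B2 = {m6, m7, n12, n13}
  B3 = {m10, m9, n15, n16}
  B4 = {m11, n17}
  B5 = {m1, m2, n6, n7}
  B6 = {m4, m5, n10, n11}
  B7 = {m8, n14}
  B8 = {n0}
  B9 = {n1, n2}
  B10 = {n4, n5}
  B11 = {n9}
m0 ∈ B0, n0 ∈ B8 → different blocks

not bisimilar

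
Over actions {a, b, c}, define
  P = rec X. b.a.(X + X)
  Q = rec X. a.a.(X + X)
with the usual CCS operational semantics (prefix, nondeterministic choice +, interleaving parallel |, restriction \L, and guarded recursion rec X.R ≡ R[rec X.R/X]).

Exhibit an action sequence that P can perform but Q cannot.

Reachable graph of P (3 states):
  u0 = rec X. b.a.(X + X) ⊢ ··b··> u1
  u1 = a.((rec X. b.a.(X + X)) + (rec X. b.a.(X + X))) ⊢ ··a··> u2
  u2 = (rec X. b.a.(X + X)) + (rec X. b.a.(X + X)) ⊢ ··b··> u1
Reachable graph of Q (3 states):
  v0 = rec X. a.a.(X + X) ⊢ ··a··> v1
  v1 = a.((rec X. a.a.(X + X)) + (rec X. a.a.(X + X))) ⊢ ··a··> v2
  v2 = (rec X. a.a.(X + X)) + (rec X. a.a.(X + X)) ⊢ ··a··> v1
Run σ = ⟨b⟩ on P: start {u0}
  after b @ step 1: {u1}
  P completes σ.
Run σ = ⟨b⟩ on Q: start {v0}
  after b @ step 1: no successor for Q

b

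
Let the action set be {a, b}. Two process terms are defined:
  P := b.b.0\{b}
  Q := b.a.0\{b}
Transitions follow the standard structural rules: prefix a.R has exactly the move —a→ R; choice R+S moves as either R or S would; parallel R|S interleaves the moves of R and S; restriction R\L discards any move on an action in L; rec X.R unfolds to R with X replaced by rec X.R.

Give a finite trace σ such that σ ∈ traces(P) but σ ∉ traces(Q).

LTS(P): 3 reachable states
  p0 = b.b.0\{b} has moves --b--▸ p1
  p1 = b.0\{b} has moves --b--▸ p2
  p2 = 0\{b} has moves (no moves)
LTS(Q): 3 reachable states
  q0 = b.a.0\{b} has moves --b--▸ q1
  q1 = a.0\{b} has moves --a--▸ q2
  q2 = 0\{b} has moves (no moves)
Executing bb from P (initial set {p0}):
  step 1 (b): {p1}
  step 2 (b): {p2}
  ✓ P
Executing bb from Q (initial set {q0}):
  step 1 (b): {q1}
  step 2 (b): ∅ (Q stuck)

bb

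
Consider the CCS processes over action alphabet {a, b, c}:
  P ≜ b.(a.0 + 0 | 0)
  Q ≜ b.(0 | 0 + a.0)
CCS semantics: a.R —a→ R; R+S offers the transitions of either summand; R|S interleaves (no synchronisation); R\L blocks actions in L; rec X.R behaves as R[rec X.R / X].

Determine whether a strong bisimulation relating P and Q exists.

Reachable graph of P (3 states):
  s0 = b.(a.0 + 0 | 0) ⊢ =b=> s1
  s1 = a.0 + 0 | 0 ⊢ =a=> s2
  s2 = 0 ⊢ ∅
Reachable graph of Q (3 states):
  t0 = b.(0 | 0 + a.0) ⊢ =b=> t1
  t1 = 0 | 0 + a.0 ⊢ =a=> t2
  t2 = 0 ⊢ ∅
Bisimilarity quotient blocks:
  B0 = {s0, t0}
  B1 = {s1, t1}
  B2 = {s2, t2}
s0 ∈ B0, t0 ∈ B0 → same block

P ~ Q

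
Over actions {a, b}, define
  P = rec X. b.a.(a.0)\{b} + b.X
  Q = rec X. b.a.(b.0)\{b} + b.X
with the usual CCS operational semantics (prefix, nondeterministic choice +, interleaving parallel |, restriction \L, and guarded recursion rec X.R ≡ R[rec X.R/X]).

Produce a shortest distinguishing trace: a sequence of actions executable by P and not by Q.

LTS(P): 4 reachable states
  s0 = rec X. b.a.(a.0)\{b} + b.X → —b→ s0, —b→ s1
  s1 = a.(a.0)\{b} → —a→ s2
  s2 = (a.0)\{b} → —a→ s3
  s3 = 0\{b} → (no moves)
LTS(Q): 3 reachable states
  t0 = rec X. b.a.(b.0)\{b} + b.X → —b→ t0, —b→ t1
  t1 = a.(b.0)\{b} → —a→ t2
  t2 = (b.0)\{b} → (no moves)
Executing baa from P (initial set {s0}):
  step 1 (b): {s0, s1}
  step 2 (a): {s2}
  step 3 (a): {s3}
  — P admits the full trace.
Executing baa from Q (initial set {t0}):
  step 1 (b): {t0, t1}
  step 2 (a): {t2}
  step 3 (a): ∅  — Q cannot continue

baa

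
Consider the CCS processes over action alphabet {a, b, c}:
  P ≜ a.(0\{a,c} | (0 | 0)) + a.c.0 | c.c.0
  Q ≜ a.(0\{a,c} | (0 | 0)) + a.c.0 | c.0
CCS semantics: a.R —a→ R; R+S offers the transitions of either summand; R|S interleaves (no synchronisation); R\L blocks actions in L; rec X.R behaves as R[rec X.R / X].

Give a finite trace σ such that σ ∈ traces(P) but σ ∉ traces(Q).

cc

Reachable graph of P (10 states):
  u0 = a.(0\{a,c} | (0 | 0)) + a.c.0 | c.c.0 :: --a--▸ u1, --a--▸ u2, --c--▸ u3
  u1 = 0\{a,c} | (0 | 0) :: ∅
  u2 = c.0 | c.c.0 :: --c--▸ u4, --c--▸ u5
  u3 = a.c.0 | c.0 :: --a--▸ u5, --c--▸ u6
  u4 = 0 | c.c.0 :: --c--▸ u7
  u5 = c.0 | c.0 :: --c--▸ u7, --c--▸ u8
  u6 = a.c.0 | 0 :: --a--▸ u8
  u7 = 0 | c.0 :: --c--▸ u9
  u8 = c.0 | 0 :: --c--▸ u9
  u9 = 0 | 0 :: ∅
Reachable graph of Q (7 states):
  v0 = a.(0\{a,c} | (0 | 0)) + a.c.0 | c.0 :: --a--▸ v1, --a--▸ v2, --c--▸ v3
  v1 = 0\{a,c} | (0 | 0) :: ∅
  v2 = c.0 | c.0 :: --c--▸ v4, --c--▸ v5
  v3 = a.c.0 | 0 :: --a--▸ v5
  v4 = 0 | c.0 :: --c--▸ v6
  v5 = c.0 | 0 :: --c--▸ v6
  v6 = 0 | 0 :: ∅
Run σ = ⟨cc⟩ on P: start {u0}
  after c @ step 1: {u3}
  after c @ step 2: {u6}
  ✓ P
Run σ = ⟨cc⟩ on Q: start {v0}
  after c @ step 1: {v3}
  after c @ step 2: ∅  — Q cannot continue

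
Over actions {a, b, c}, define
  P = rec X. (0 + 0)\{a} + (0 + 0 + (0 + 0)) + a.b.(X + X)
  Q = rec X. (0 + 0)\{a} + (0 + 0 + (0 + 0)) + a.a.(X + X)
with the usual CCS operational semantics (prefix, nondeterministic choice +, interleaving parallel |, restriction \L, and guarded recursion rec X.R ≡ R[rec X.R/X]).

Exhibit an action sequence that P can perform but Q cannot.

P's transition system — 3 states:
  s0 = rec X. (0 + 0)\{a} + (0 + 0 + (0 + 0)) + a.b.(X + X) :: --a--▸ s1
  s1 = b.((rec X. (0 + 0)\{a} + (0 + 0 + (0 + 0)) + a.b.(X + X)) + (rec X. (0 + 0)\{a} + (0 + 0 + (0 + 0)) + a.b.(X + X))) :: --b--▸ s2
  s2 = (rec X. (0 + 0)\{a} + (0 + 0 + (0 + 0)) + a.b.(X + X)) + (rec X. (0 + 0)\{a} + (0 + 0 + (0 + 0)) + a.b.(X + X)) :: --a--▸ s1
Q's transition system — 3 states:
  t0 = rec X. (0 + 0)\{a} + (0 + 0 + (0 + 0)) + a.a.(X + X) :: --a--▸ t1
  t1 = a.((rec X. (0 + 0)\{a} + (0 + 0 + (0 + 0)) + a.a.(X + X)) + (rec X. (0 + 0)\{a} + (0 + 0 + (0 + 0)) + a.a.(X + X))) :: --a--▸ t2
  t2 = (rec X. (0 + 0)\{a} + (0 + 0 + (0 + 0)) + a.a.(X + X)) + (rec X. (0 + 0)\{a} + (0 + 0 + (0 + 0)) + a.a.(X + X)) :: --a--▸ t1
Run σ = ⟨ab⟩ on P: start {s0}
  [1] a ⇒ {s1}
  [2] b ⇒ {s2}
  ✓ P
Run σ = ⟨ab⟩ on Q: start {t0}
  [1] a ⇒ {t1}
  [2] b ⇒ ∅  — Q cannot continue

ab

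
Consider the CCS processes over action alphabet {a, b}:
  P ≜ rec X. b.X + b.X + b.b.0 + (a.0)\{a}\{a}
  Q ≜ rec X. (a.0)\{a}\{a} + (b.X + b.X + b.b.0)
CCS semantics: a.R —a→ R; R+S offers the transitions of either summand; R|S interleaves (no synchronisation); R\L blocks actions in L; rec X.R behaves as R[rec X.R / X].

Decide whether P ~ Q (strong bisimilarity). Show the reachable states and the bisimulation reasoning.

bisimilar

LTS(P): 3 reachable states
  p0 = rec X. b.X + b.X + b.b.0 + (a.0)\{a}\{a} ⊢ —b→ p0, —b→ p1
  p1 = b.0 ⊢ —b→ p2
  p2 = 0 ⊢ ·
LTS(Q): 3 reachable states
  q0 = rec X. (a.0)\{a}\{a} + (b.X + b.X + b.b.0) ⊢ —b→ q0, —b→ q1
  q1 = b.0 ⊢ —b→ q2
  q2 = 0 ⊢ ·
Bisimilarity quotient blocks:
  B0 = {p0, q0}
  B1 = {p1, q1}
  B2 = {p2, q2}
p0 ∈ B0, q0 ∈ B0 → same block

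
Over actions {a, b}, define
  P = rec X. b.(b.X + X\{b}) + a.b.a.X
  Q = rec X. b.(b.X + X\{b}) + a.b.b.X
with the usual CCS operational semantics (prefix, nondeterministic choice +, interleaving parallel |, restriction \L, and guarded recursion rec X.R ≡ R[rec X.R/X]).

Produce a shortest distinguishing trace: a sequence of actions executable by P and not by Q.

aba

P's transition system — 5 states:
  m0 = rec X. b.(b.X + X\{b}) + a.b.a.X ⊢ —a→ m1, —b→ m2
  m1 = b.a.(rec X. b.(b.X + X\{b}) + a.b.a.X) ⊢ —b→ m3
  m2 = b.(rec X. b.(b.X + X\{b}) + a.b.a.X) + (rec X. b.(b.X + X\{b}) + a.b.a.X)\{b} ⊢ —a→ m4, —b→ m0
  m3 = a.(rec X. b.(b.X + X\{b}) + a.b.a.X) ⊢ —a→ m0
  m4 = (b.a.(rec X. b.(b.X + X\{b}) + a.b.a.X))\{b} ⊢ deadlocked
Q's transition system — 5 states:
  n0 = rec X. b.(b.X + X\{b}) + a.b.b.X ⊢ —a→ n1, —b→ n2
  n1 = b.b.(rec X. b.(b.X + X\{b}) + a.b.b.X) ⊢ —b→ n3
  n2 = b.(rec X. b.(b.X + X\{b}) + a.b.b.X) + (rec X. b.(b.X + X\{b}) + a.b.b.X)\{b} ⊢ —a→ n4, —b→ n0
  n3 = b.(rec X. b.(b.X + X\{b}) + a.b.b.X) ⊢ —b→ n0
  n4 = (b.b.(rec X. b.(b.X + X\{b}) + a.b.b.X))\{b} ⊢ deadlocked
Executing aba from P (initial set {m0}):
  step 1 (a): {m1}
  step 2 (b): {m3}
  step 3 (a): {m0}
  — P admits the full trace.
Executing aba from Q (initial set {n0}):
  step 1 (a): {n1}
  step 2 (b): {n3}
  step 3 (a): ∅ (Q stuck)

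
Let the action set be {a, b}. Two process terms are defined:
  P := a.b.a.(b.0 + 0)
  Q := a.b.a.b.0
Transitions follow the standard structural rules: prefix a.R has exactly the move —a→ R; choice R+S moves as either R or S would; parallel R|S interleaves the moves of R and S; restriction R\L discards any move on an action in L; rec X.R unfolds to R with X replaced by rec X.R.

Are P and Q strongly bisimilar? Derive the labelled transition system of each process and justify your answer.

LTS(P): 5 reachable states
  m0 = a.b.a.(b.0 + 0) | -a-> m1
  m1 = b.a.(b.0 + 0) | -b-> m2
  m2 = a.(b.0 + 0) | -a-> m3
  m3 = b.0 + 0 | -b-> m4
  m4 = 0 | ·
LTS(Q): 5 reachable states
  n0 = a.b.a.b.0 | -a-> n1
  n1 = b.a.b.0 | -b-> n2
  n2 = a.b.0 | -a-> n3
  n3 = b.0 | -b-> n4
  n4 = 0 | ·
Coarsest stable partition (strong bisimilarity classes):
  B0 = {m0, n0}
  B1 = {m1, n1}
  B2 = {m2, n2}
  B3 = {m3, n3}
  B4 = {m4, n4}
m0 ∈ B0, n0 ∈ B0 → same block

YES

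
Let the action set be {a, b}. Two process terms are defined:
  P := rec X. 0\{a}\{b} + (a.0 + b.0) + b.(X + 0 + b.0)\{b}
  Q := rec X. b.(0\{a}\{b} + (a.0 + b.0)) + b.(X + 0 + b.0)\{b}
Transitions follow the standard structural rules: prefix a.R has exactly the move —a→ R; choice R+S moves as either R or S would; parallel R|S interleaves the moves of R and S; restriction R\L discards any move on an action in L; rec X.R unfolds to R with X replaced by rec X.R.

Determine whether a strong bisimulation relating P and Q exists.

not bisimilar

Reachable graph of P (4 states):
  p0 = rec X. 0\{a}\{b} + (a.0 + b.0) + b.(X + 0 + b.0)\{b} :: —a→ p1, —b→ p1, —b→ p2
  p1 = 0 :: (no moves)
  p2 = ((rec X. 0\{a}\{b} + (a.0 + b.0) + b.(X + 0 + b.0)\{b}) + 0 + b.0)\{b} :: —a→ p3
  p3 = 0\{b} :: (no moves)
Reachable graph of Q (4 states):
  q0 = rec X. b.(0\{a}\{b} + (a.0 + b.0)) + b.(X + 0 + b.0)\{b} :: —b→ q1, —b→ q2
  q1 = ((rec X. b.(0\{a}\{b} + (a.0 + b.0)) + b.(X + 0 + b.0)\{b}) + 0 + b.0)\{b} :: (no moves)
  q2 = 0\{a}\{b} + (a.0 + b.0) :: —a→ q3, —b→ q3
  q3 = 0 :: (no moves)
Coarsest stable partition (strong bisimilarity classes):
  B0 = {p0}
  B1 = {p1, p3, q1, q3}
  B2 = {p2}
  B3 = {q0}
  B4 = {q2}
p0 ∈ B0, q0 ∈ B3 → different blocks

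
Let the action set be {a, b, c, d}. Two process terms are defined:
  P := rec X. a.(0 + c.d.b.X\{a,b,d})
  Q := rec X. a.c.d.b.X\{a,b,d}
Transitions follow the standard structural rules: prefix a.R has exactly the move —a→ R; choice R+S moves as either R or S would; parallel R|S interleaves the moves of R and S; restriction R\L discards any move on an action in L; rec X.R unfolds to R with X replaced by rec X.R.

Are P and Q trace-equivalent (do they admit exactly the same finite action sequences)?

P's transition system — 5 states:
  m0 = rec X. a.(0 + c.d.b.X\{a,b,d}) :: --a--▸ m1
  m1 = 0 + c.d.b.(rec X. a.(0 + c.d.b.X\{a,b,d}))\{a,b,d} :: --c--▸ m2
  m2 = d.b.(rec X. a.(0 + c.d.b.X\{a,b,d}))\{a,b,d} :: --d--▸ m3
  m3 = b.(rec X. a.(0 + c.d.b.X\{a,b,d}))\{a,b,d} :: --b--▸ m4
  m4 = (rec X. a.(0 + c.d.b.X\{a,b,d}))\{a,b,d} :: ·
Q's transition system — 5 states:
  n0 = rec X. a.c.d.b.X\{a,b,d} :: --a--▸ n1
  n1 = c.d.b.(rec X. a.c.d.b.X\{a,b,d})\{a,b,d} :: --c--▸ n2
  n2 = d.b.(rec X. a.c.d.b.X\{a,b,d})\{a,b,d} :: --d--▸ n3
  n3 = b.(rec X. a.c.d.b.X\{a,b,d})\{a,b,d} :: --b--▸ n4
  n4 = (rec X. a.c.d.b.X\{a,b,d})\{a,b,d} :: ·
Bisimilarity quotient blocks:
  B0 = {m0, n0}
  B1 = {m1, n1}
  B2 = {m2, n2}
  B3 = {m3, n3}
  B4 = {m4, n4}
m0 ∈ B0, n0 ∈ B0 → same block
Bisimilar ⇒ trace-equivalent.

YES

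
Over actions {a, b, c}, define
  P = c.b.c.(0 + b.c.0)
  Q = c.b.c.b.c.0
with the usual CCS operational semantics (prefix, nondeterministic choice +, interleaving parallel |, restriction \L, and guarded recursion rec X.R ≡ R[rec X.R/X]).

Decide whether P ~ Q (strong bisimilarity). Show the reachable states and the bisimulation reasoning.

Reachable graph of P (6 states):
  u0 = c.b.c.(0 + b.c.0) ⊢ -c-> u1
  u1 = b.c.(0 + b.c.0) ⊢ -b-> u2
  u2 = c.(0 + b.c.0) ⊢ -c-> u3
  u3 = 0 + b.c.0 ⊢ -b-> u4
  u4 = c.0 ⊢ -c-> u5
  u5 = 0 ⊢ ∅
Reachable graph of Q (6 states):
  v0 = c.b.c.b.c.0 ⊢ -c-> v1
  v1 = b.c.b.c.0 ⊢ -b-> v2
  v2 = c.b.c.0 ⊢ -c-> v3
  v3 = b.c.0 ⊢ -b-> v4
  v4 = c.0 ⊢ -c-> v5
  v5 = 0 ⊢ ∅
Partition-refinement fixed point:
  B0 = {u0, v0}
  B1 = {u1, v1}
  B2 = {u2, v2}
  B3 = {u3, v3}
  B4 = {u4, v4}
  B5 = {u5, v5}
u0 ∈ B0, v0 ∈ B0 → same block

bisimilar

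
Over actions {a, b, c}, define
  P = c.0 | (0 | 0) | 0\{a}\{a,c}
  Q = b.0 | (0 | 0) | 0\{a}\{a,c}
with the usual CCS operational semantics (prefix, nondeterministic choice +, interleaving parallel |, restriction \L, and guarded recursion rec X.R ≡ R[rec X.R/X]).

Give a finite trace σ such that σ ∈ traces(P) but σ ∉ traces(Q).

P's transition system — 2 states:
  s0 = c.0 | (0 | 0) | 0\{a}\{a,c} ⊢ =c=> s1
  s1 = 0 | (0 | 0) | 0\{a}\{a,c} ⊢ stopped
Q's transition system — 2 states:
  t0 = b.0 | (0 | 0) | 0\{a}\{a,c} ⊢ =b=> t1
  t1 = 0 | (0 | 0) | 0\{a}\{a,c} ⊢ stopped
Executing c from P (initial set {s0}):
  step 1 (c): {s1}
  ✓ P
Executing c from Q (initial set {t0}):
  step 1 (c): ∅ (Q stuck)

c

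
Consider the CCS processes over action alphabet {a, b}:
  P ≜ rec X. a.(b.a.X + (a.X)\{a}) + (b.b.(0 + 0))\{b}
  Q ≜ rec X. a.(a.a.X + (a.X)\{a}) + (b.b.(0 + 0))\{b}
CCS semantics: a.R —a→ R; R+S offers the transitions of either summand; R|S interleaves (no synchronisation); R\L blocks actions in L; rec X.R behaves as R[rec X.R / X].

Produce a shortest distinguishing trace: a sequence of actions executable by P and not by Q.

ab

P's transition system — 3 states:
  u0 = rec X. a.(b.a.X + (a.X)\{a}) + (b.b.(0 + 0))\{b} → --a--▸ u1
  u1 = b.a.(rec X. a.(b.a.X + (a.X)\{a}) + (b.b.(0 + 0))\{b}) + (a.(rec X. a.(b.a.X + (a.X)\{a}) + (b.b.(0 + 0))\{b}))\{a} → --b--▸ u2
  u2 = a.(rec X. a.(b.a.X + (a.X)\{a}) + (b.b.(0 + 0))\{b}) → --a--▸ u0
Q's transition system — 3 states:
  v0 = rec X. a.(a.a.X + (a.X)\{a}) + (b.b.(0 + 0))\{b} → --a--▸ v1
  v1 = a.a.(rec X. a.(a.a.X + (a.X)\{a}) + (b.b.(0 + 0))\{b}) + (a.(rec X. a.(a.a.X + (a.X)\{a}) + (b.b.(0 + 0))\{b}))\{a} → --a--▸ v2
  v2 = a.(rec X. a.(a.a.X + (a.X)\{a}) + (b.b.(0 + 0))\{b}) → --a--▸ v0
Trace ⟨ab⟩ through P, begin at {u0}:
  step 1 (a): {u1}
  step 2 (b): {u2}
  — P admits the full trace.
Trace ⟨ab⟩ through Q, begin at {v0}:
  step 1 (a): {v1}
  step 2 (b): ∅ (Q stuck)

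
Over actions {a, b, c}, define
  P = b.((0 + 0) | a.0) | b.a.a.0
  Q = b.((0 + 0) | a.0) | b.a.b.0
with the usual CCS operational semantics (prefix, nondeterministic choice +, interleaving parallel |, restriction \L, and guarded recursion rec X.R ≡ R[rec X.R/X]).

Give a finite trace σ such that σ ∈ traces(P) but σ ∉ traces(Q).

baa

Reachable graph of P (12 states):
  u0 = b.((0 + 0) | a.0) | b.a.a.0 | =b=> u1, =b=> u2
  u1 = (0 + 0) | a.0 | b.a.a.0 | =a=> u3, =b=> u4
  u2 = b.((0 + 0) | a.0) | a.a.0 | =a=> u5, =b=> u4
  u3 = (0 + 0) | 0 | b.a.a.0 | =b=> u6
  u4 = (0 + 0) | a.0 | a.a.0 | =a=> u6, =a=> u7
  u5 = b.((0 + 0) | a.0) | a.0 | =a=> u8, =b=> u7
  u6 = (0 + 0) | 0 | a.a.0 | =a=> u9
  u7 = (0 + 0) | a.0 | a.0 | =a=> u10, =a=> u9
  u8 = b.((0 + 0) | a.0) | 0 | =b=> u10
  u9 = (0 + 0) | 0 | a.0 | =a=> u11
  u10 = (0 + 0) | a.0 | 0 | =a=> u11
  u11 = (0 + 0) | 0 | 0 | ∅
Reachable graph of Q (12 states):
  v0 = b.((0 + 0) | a.0) | b.a.b.0 | =b=> v1, =b=> v2
  v1 = (0 + 0) | a.0 | b.a.b.0 | =a=> v3, =b=> v4
  v2 = b.((0 + 0) | a.0) | a.b.0 | =a=> v5, =b=> v4
  v3 = (0 + 0) | 0 | b.a.b.0 | =b=> v6
  v4 = (0 + 0) | a.0 | a.b.0 | =a=> v6, =a=> v7
  v5 = b.((0 + 0) | a.0) | b.0 | =b=> v7, =b=> v8
  v6 = (0 + 0) | 0 | a.b.0 | =a=> v9
  v7 = (0 + 0) | a.0 | b.0 | =a=> v9, =b=> v10
  v8 = b.((0 + 0) | a.0) | 0 | =b=> v10
  v9 = (0 + 0) | 0 | b.0 | =b=> v11
  v10 = (0 + 0) | a.0 | 0 | =a=> v11
  v11 = (0 + 0) | 0 | 0 | ∅
Executing baa from P (initial set {u0}):
  [1] b ⇒ {u1, u2}
  [2] a ⇒ {u3, u5}
  [3] a ⇒ {u8}
  — P admits the full trace.
Executing baa from Q (initial set {v0}):
  [1] b ⇒ {v1, v2}
  [2] a ⇒ {v3, v5}
  [3] a ⇒ no successor for Q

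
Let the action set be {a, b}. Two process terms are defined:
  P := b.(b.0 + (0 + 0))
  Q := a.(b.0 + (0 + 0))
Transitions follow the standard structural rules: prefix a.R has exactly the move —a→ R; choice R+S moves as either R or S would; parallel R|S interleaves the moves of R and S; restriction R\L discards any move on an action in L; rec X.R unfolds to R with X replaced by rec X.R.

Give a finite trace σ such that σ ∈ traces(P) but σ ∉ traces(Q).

b

Reachable graph of P (3 states):
  m0 = b.(b.0 + (0 + 0)) → =b=> m1
  m1 = b.0 + (0 + 0) → =b=> m2
  m2 = 0 → ·
Reachable graph of Q (3 states):
  n0 = a.(b.0 + (0 + 0)) → =a=> n1
  n1 = b.0 + (0 + 0) → =b=> n2
  n2 = 0 → ·
Executing b from P (initial set {m0}):
  step 1 (b): {m1}
  — P admits the full trace.
Executing b from Q (initial set {n0}):
  step 1 (b): ∅  — Q cannot continue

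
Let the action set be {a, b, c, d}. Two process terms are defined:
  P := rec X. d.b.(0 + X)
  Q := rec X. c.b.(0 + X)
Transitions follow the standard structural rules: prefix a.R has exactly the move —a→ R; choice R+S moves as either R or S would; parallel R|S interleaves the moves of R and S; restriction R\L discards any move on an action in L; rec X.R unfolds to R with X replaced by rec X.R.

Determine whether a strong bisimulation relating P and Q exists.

NO

P's transition system — 3 states:
  m0 = rec X. d.b.(0 + X) :: -d-> m1
  m1 = b.(0 + (rec X. d.b.(0 + X))) :: -b-> m2
  m2 = 0 + (rec X. d.b.(0 + X)) :: -d-> m1
Q's transition system — 3 states:
  n0 = rec X. c.b.(0 + X) :: -c-> n1
  n1 = b.(0 + (rec X. c.b.(0 + X))) :: -b-> n2
  n2 = 0 + (rec X. c.b.(0 + X)) :: -c-> n1
Bisimilarity quotient blocks:
  B0 = {m0, m2}
  B1 = {m1}
  B2 = {n0, n2}
  B3 = {n1}
m0 ∈ B0, n0 ∈ B2 → different blocks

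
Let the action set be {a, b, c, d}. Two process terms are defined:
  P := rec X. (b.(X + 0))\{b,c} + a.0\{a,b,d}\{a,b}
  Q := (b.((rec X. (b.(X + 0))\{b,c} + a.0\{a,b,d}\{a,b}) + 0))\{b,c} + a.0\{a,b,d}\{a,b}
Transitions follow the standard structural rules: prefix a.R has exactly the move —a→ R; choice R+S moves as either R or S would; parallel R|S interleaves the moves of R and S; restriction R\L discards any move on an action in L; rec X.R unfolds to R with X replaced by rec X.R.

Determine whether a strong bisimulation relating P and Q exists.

P ~ Q

LTS(P): 2 reachable states
  s0 = rec X. (b.(X + 0))\{b,c} + a.0\{a,b,d}\{a,b} has moves =a=> s1
  s1 = 0\{a,b,d}\{a,b} has moves ∅
LTS(Q): 2 reachable states
  t0 = (b.((rec X. (b.(X + 0))\{b,c} + a.0\{a,b,d}\{a,b}) + 0))\{b,c} + a.0\{a,b,d}\{a,b} has moves =a=> t1
  t1 = 0\{a,b,d}\{a,b} has moves ∅
Coarsest stable partition (strong bisimilarity classes):
  B0 = {s0, t0}
  B1 = {s1, t1}
s0 ∈ B0, t0 ∈ B0 → same block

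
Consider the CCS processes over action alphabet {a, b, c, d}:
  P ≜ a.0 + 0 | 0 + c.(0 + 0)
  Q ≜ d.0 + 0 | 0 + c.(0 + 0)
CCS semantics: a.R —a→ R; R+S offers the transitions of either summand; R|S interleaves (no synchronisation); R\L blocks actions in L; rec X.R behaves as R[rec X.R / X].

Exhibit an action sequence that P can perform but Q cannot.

P's transition system — 3 states:
  m0 = a.0 + 0 | 0 + c.(0 + 0) :: —a→ m1, —c→ m2
  m1 = 0 :: stopped
  m2 = 0 + 0 :: stopped
Q's transition system — 3 states:
  n0 = d.0 + 0 | 0 + c.(0 + 0) :: —c→ n1, —d→ n2
  n1 = 0 + 0 :: stopped
  n2 = 0 :: stopped
Run σ = ⟨a⟩ on P: start {m0}
  after a @ step 1: {m1}
  — P admits the full trace.
Run σ = ⟨a⟩ on Q: start {n0}
  after a @ step 1: ∅ (Q stuck)

a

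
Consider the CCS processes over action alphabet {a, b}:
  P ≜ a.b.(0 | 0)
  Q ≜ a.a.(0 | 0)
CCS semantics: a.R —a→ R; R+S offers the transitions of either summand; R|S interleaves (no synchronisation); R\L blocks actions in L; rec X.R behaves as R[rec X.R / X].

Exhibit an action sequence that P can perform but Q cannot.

LTS(P): 3 reachable states
  u0 = a.b.(0 | 0) ⊢ -a-> u1
  u1 = b.(0 | 0) ⊢ -b-> u2
  u2 = 0 | 0 ⊢ (no moves)
LTS(Q): 3 reachable states
  v0 = a.a.(0 | 0) ⊢ -a-> v1
  v1 = a.(0 | 0) ⊢ -a-> v2
  v2 = 0 | 0 ⊢ (no moves)
Trace ⟨ab⟩ through P, begin at {u0}:
  after a @ step 1: {u1}
  after b @ step 2: {u2}
  P completes σ.
Trace ⟨ab⟩ through Q, begin at {v0}:
  after a @ step 1: {v1}
  after b @ step 2: ∅  — Q cannot continue

ab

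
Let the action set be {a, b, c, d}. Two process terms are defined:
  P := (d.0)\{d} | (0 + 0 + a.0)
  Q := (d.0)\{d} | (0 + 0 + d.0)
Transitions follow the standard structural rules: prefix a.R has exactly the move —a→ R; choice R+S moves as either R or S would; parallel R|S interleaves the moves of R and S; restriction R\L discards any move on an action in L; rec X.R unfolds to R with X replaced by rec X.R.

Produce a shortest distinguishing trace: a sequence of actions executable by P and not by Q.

a

LTS(P): 2 reachable states
  s0 = (d.0)\{d} | (0 + 0 + a.0) → =a=> s1
  s1 = (d.0)\{d} | 0 → ∅
LTS(Q): 2 reachable states
  t0 = (d.0)\{d} | (0 + 0 + d.0) → =d=> t1
  t1 = (d.0)\{d} | 0 → ∅
Run σ = ⟨a⟩ on P: start {s0}
  after a @ step 1: {s1}
  — P admits the full trace.
Run σ = ⟨a⟩ on Q: start {t0}
  after a @ step 1: ∅  — Q cannot continue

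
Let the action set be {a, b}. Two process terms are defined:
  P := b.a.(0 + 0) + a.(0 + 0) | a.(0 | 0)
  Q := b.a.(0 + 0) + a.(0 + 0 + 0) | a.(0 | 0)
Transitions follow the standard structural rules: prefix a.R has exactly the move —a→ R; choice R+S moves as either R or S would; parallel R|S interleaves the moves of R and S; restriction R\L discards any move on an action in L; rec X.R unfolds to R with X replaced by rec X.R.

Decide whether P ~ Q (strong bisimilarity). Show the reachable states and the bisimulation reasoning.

LTS(P): 6 reachable states
  m0 = b.a.(0 + 0) + a.(0 + 0) | a.(0 | 0) → ··a··> m1, ··a··> m2, ··b··> m3
  m1 = (0 + 0) | a.(0 | 0) → ··a··> m4
  m2 = a.(0 + 0) | (0 | 0) → ··a··> m4
  m3 = a.(0 + 0) → ··a··> m5
  m4 = (0 + 0) | (0 | 0) → stopped
  m5 = 0 + 0 → stopped
LTS(Q): 6 reachable states
  n0 = b.a.(0 + 0) + a.(0 + 0 + 0) | a.(0 | 0) → ··a··> n1, ··a··> n2, ··b··> n3
  n1 = (0 + 0 + 0) | a.(0 | 0) → ··a··> n4
  n2 = a.(0 + 0 + 0) | (0 | 0) → ··a··> n4
  n3 = a.(0 + 0) → ··a··> n5
  n4 = (0 + 0 + 0) | (0 | 0) → stopped
  n5 = 0 + 0 → stopped
Partition-refinement fixed point:
  B0 = {m0, n0}
  B1 = {m1, m2, m3, n1, n2, n3}
  B2 = {m4, m5, n4, n5}
m0 ∈ B0, n0 ∈ B0 → same block

P ~ Q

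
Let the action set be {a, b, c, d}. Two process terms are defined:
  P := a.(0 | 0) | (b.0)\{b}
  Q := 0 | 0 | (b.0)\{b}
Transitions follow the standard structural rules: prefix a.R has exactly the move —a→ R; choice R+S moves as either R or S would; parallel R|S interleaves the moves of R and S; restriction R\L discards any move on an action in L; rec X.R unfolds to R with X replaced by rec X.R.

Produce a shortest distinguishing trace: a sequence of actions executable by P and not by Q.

a

Reachable graph of P (2 states):
  p0 = a.(0 | 0) | (b.0)\{b} → --a--▸ p1
  p1 = 0 | 0 | (b.0)\{b} → deadlocked
Reachable graph of Q (1 states):
  q0 = 0 | 0 | (b.0)\{b} → deadlocked
Run σ = ⟨a⟩ on P: start {p0}
  [1] a ⇒ {p1}
  ✓ P
Run σ = ⟨a⟩ on Q: start {q0}
  [1] a ⇒ ∅ (Q stuck)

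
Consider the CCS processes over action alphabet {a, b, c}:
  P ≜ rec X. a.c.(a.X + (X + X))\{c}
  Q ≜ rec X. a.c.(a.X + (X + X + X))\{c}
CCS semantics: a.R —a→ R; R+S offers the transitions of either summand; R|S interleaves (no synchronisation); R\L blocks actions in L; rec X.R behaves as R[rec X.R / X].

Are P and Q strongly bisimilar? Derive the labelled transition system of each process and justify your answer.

P ~ Q

LTS(P): 5 reachable states
  m0 = rec X. a.c.(a.X + (X + X))\{c} → --a--▸ m1
  m1 = c.(a.(rec X. a.c.(a.X + (X + X))\{c}) + ((rec X. a.c.(a.X + (X + X))\{c}) + (rec X. a.c.(a.X + (X + X))\{c})))\{c} → --c--▸ m2
  m2 = (a.(rec X. a.c.(a.X + (X + X))\{c}) + ((rec X. a.c.(a.X + (X + X))\{c}) + (rec X. a.c.(a.X + (X + X))\{c})))\{c} → --a--▸ m3, --a--▸ m4
  m3 = (c.(a.(rec X. a.c.(a.X + (X + X))\{c}) + ((rec X. a.c.(a.X + (X + X))\{c}) + (rec X. a.c.(a.X + (X + X))\{c})))\{c})\{c} → stopped
  m4 = (rec X. a.c.(a.X + (X + X))\{c})\{c} → --a--▸ m3
LTS(Q): 5 reachable states
  n0 = rec X. a.c.(a.X + (X + X + X))\{c} → --a--▸ n1
  n1 = c.(a.(rec X. a.c.(a.X + (X + X + X))\{c}) + ((rec X. a.c.(a.X + (X + X + X))\{c}) + (rec X. a.c.(a.X + (X + X + X))\{c}) + (rec X. a.c.(a.X + (X + X + X))\{c})))\{c} → --c--▸ n2
  n2 = (a.(rec X. a.c.(a.X + (X + X + X))\{c}) + ((rec X. a.c.(a.X + (X + X + X))\{c}) + (rec X. a.c.(a.X + (X + X + X))\{c}) + (rec X. a.c.(a.X + (X + X + X))\{c})))\{c} → --a--▸ n3, --a--▸ n4
  n3 = (c.(a.(rec X. a.c.(a.X + (X + X + X))\{c}) + ((rec X. a.c.(a.X + (X + X + X))\{c}) + (rec X. a.c.(a.X + (X + X + X))\{c}) + (rec X. a.c.(a.X + (X + X + X))\{c})))\{c})\{c} → stopped
  n4 = (rec X. a.c.(a.X + (X + X + X))\{c})\{c} → --a--▸ n3
Partition-refinement fixed point:
  B0 = {m0, n0}
  B1 = {m1, n1}
  B2 = {m2, n2}
  B3 = {m4, n4}
  B4 = {m3, n3}
m0 ∈ B0, n0 ∈ B0 → same block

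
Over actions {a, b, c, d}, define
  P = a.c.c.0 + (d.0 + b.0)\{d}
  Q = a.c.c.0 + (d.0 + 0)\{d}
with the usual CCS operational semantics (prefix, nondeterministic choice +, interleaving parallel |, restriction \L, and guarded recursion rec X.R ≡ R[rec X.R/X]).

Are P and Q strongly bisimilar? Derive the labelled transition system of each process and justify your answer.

P's transition system — 5 states:
  u0 = a.c.c.0 + (d.0 + b.0)\{d} ⊢ =a=> u1, =b=> u2
  u1 = c.c.0 ⊢ =c=> u3
  u2 = 0\{d} ⊢ (no moves)
  u3 = c.0 ⊢ =c=> u4
  u4 = 0 ⊢ (no moves)
Q's transition system — 4 states:
  v0 = a.c.c.0 + (d.0 + 0)\{d} ⊢ =a=> v1
  v1 = c.c.0 ⊢ =c=> v2
  v2 = c.0 ⊢ =c=> v3
  v3 = 0 ⊢ (no moves)
Coarsest stable partition (strong bisimilarity classes):
  B0 = {u0}
  B1 = {u2, u4, v3}
  B2 = {u1, v1}
  B3 = {u3, v2}
  B4 = {v0}
u0 ∈ B0, v0 ∈ B4 → different blocks

not bisimilar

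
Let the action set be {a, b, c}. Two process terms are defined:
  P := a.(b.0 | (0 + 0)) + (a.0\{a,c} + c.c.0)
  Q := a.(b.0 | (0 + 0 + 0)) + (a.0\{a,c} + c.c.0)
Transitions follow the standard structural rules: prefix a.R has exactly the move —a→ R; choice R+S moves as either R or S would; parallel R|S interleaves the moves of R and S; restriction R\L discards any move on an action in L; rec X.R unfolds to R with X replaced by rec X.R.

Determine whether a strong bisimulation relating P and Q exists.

bisimilar

P's transition system — 6 states:
  p0 = a.(b.0 | (0 + 0)) + (a.0\{a,c} + c.c.0) :: =a=> p1, =a=> p2, =c=> p3
  p1 = 0\{a,c} :: deadlocked
  p2 = b.0 | (0 + 0) :: =b=> p4
  p3 = c.0 :: =c=> p5
  p4 = 0 | (0 + 0) :: deadlocked
  p5 = 0 :: deadlocked
Q's transition system — 6 states:
  q0 = a.(b.0 | (0 + 0 + 0)) + (a.0\{a,c} + c.c.0) :: =a=> q1, =a=> q2, =c=> q3
  q1 = 0\{a,c} :: deadlocked
  q2 = b.0 | (0 + 0 + 0) :: =b=> q4
  q3 = c.0 :: =c=> q5
  q4 = 0 | (0 + 0 + 0) :: deadlocked
  q5 = 0 :: deadlocked
Coarsest stable partition (strong bisimilarity classes):
  B0 = {p0, q0}
  B1 = {p2, q2}
  B2 = {p1, p4, p5, q1, q4, q5}
  B3 = {p3, q3}
p0 ∈ B0, q0 ∈ B0 → same block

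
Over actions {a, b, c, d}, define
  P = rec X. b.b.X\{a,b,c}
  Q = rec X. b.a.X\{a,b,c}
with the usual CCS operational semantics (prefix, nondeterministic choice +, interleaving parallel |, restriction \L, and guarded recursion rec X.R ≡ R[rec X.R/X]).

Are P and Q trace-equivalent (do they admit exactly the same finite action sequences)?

trace-distinct — witness ⟨bb⟩

LTS(P): 3 reachable states
  s0 = rec X. b.b.X\{a,b,c} | =b=> s1
  s1 = b.(rec X. b.b.X\{a,b,c})\{a,b,c} | =b=> s2
  s2 = (rec X. b.b.X\{a,b,c})\{a,b,c} | (no moves)
LTS(Q): 3 reachable states
  t0 = rec X. b.a.X\{a,b,c} | =b=> t1
  t1 = a.(rec X. b.a.X\{a,b,c})\{a,b,c} | =a=> t2
  t2 = (rec X. b.a.X\{a,b,c})\{a,b,c} | (no moves)
Run σ = ⟨bb⟩ on P: start {s0}
  step 1 (b): {s1}
  step 2 (b): {s2}
  — P admits the full trace.
Run σ = ⟨bb⟩ on Q: start {t0}
  step 1 (b): {t1}
  step 2 (b): ∅ (Q stuck)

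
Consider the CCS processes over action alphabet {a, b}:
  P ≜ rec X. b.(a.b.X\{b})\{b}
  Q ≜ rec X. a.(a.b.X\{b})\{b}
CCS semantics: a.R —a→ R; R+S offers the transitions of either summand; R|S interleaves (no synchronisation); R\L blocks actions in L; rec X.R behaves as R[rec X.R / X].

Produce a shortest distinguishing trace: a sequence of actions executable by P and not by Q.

LTS(P): 3 reachable states
  m0 = rec X. b.(a.b.X\{b})\{b} → ··b··> m1
  m1 = (a.b.(rec X. b.(a.b.X\{b})\{b})\{b})\{b} → ··a··> m2
  m2 = (b.(rec X. b.(a.b.X\{b})\{b})\{b})\{b} → stopped
LTS(Q): 3 reachable states
  n0 = rec X. a.(a.b.X\{b})\{b} → ··a··> n1
  n1 = (a.b.(rec X. a.(a.b.X\{b})\{b})\{b})\{b} → ··a··> n2
  n2 = (b.(rec X. a.(a.b.X\{b})\{b})\{b})\{b} → stopped
Run σ = ⟨b⟩ on P: start {m0}
  [1] b ⇒ {m1}
  ✓ P
Run σ = ⟨b⟩ on Q: start {n0}
  [1] b ⇒ ∅ (Q stuck)

b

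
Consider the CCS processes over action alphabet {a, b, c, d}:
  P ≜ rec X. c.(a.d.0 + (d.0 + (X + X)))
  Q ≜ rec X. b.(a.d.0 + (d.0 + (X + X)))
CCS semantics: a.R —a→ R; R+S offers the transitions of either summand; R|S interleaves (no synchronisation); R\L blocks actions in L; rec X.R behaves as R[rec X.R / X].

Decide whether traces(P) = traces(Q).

Reachable graph of P (4 states):
  s0 = rec X. c.(a.d.0 + (d.0 + (X + X))) ⊢ --c--▸ s1
  s1 = a.d.0 + (d.0 + ((rec X. c.(a.d.0 + (d.0 + (X + X)))) + (rec X. c.(a.d.0 + (d.0 + (X + X)))))) ⊢ --a--▸ s2, --c--▸ s1, --d--▸ s3
  s2 = d.0 ⊢ --d--▸ s3
  s3 = 0 ⊢ (no moves)
Reachable graph of Q (4 states):
  t0 = rec X. b.(a.d.0 + (d.0 + (X + X))) ⊢ --b--▸ t1
  t1 = a.d.0 + (d.0 + ((rec X. b.(a.d.0 + (d.0 + (X + X)))) + (rec X. b.(a.d.0 + (d.0 + (X + X)))))) ⊢ --a--▸ t2, --b--▸ t1, --d--▸ t3
  t2 = d.0 ⊢ --d--▸ t3
  t3 = 0 ⊢ (no moves)
Trace ⟨c⟩ through P, begin at {s0}:
  step 1 (c): {s1}
  P completes σ.
Trace ⟨c⟩ through Q, begin at {t0}:
  step 1 (c): ∅ (Q stuck)

trace-distinct — witness ⟨c⟩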